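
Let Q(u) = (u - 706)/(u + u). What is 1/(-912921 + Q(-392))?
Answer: -392/357864483 ≈ -1.0954e-6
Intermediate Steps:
Q(u) = (-706 + u)/(2*u) (Q(u) = (-706 + u)/((2*u)) = (-706 + u)*(1/(2*u)) = (-706 + u)/(2*u))
1/(-912921 + Q(-392)) = 1/(-912921 + (½)*(-706 - 392)/(-392)) = 1/(-912921 + (½)*(-1/392)*(-1098)) = 1/(-912921 + 549/392) = 1/(-357864483/392) = -392/357864483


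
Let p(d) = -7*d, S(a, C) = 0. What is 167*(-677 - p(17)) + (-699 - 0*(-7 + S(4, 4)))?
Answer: -93885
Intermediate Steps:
167*(-677 - p(17)) + (-699 - 0*(-7 + S(4, 4))) = 167*(-677 - (-7)*17) + (-699 - 0*(-7 + 0)) = 167*(-677 - 1*(-119)) + (-699 - 0*(-7)) = 167*(-677 + 119) + (-699 - 1*0) = 167*(-558) + (-699 + 0) = -93186 - 699 = -93885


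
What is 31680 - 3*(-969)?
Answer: 34587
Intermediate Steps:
31680 - 3*(-969) = 31680 + 2907 = 34587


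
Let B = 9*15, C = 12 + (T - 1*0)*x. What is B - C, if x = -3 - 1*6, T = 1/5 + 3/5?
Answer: 651/5 ≈ 130.20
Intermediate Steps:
T = ⅘ (T = 1*(⅕) + 3*(⅕) = ⅕ + ⅗ = ⅘ ≈ 0.80000)
x = -9 (x = -3 - 6 = -9)
C = 24/5 (C = 12 + (⅘ - 1*0)*(-9) = 12 + (⅘ + 0)*(-9) = 12 + (⅘)*(-9) = 12 - 36/5 = 24/5 ≈ 4.8000)
B = 135
B - C = 135 - 1*24/5 = 135 - 24/5 = 651/5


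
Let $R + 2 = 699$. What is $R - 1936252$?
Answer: $-1935555$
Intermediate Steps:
$R = 697$ ($R = -2 + 699 = 697$)
$R - 1936252 = 697 - 1936252 = -1935555$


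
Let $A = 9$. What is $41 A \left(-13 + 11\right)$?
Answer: $-738$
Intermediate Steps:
$41 A \left(-13 + 11\right) = 41 \cdot 9 \left(-13 + 11\right) = 369 \left(-2\right) = -738$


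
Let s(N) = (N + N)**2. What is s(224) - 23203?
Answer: 177501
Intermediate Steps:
s(N) = 4*N**2 (s(N) = (2*N)**2 = 4*N**2)
s(224) - 23203 = 4*224**2 - 23203 = 4*50176 - 23203 = 200704 - 23203 = 177501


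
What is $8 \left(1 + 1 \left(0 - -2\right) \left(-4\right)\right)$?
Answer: $-56$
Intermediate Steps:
$8 \left(1 + 1 \left(0 - -2\right) \left(-4\right)\right) = 8 \left(1 + 1 \left(0 + 2\right) \left(-4\right)\right) = 8 \left(1 + 1 \cdot 2 \left(-4\right)\right) = 8 \left(1 + 2 \left(-4\right)\right) = 8 \left(1 - 8\right) = 8 \left(-7\right) = -56$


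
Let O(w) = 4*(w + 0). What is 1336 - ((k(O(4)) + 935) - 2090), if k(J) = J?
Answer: 2475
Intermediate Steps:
O(w) = 4*w
1336 - ((k(O(4)) + 935) - 2090) = 1336 - ((4*4 + 935) - 2090) = 1336 - ((16 + 935) - 2090) = 1336 - (951 - 2090) = 1336 - 1*(-1139) = 1336 + 1139 = 2475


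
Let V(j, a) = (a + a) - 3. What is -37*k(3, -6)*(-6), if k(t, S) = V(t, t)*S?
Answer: -3996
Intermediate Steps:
V(j, a) = -3 + 2*a (V(j, a) = 2*a - 3 = -3 + 2*a)
k(t, S) = S*(-3 + 2*t) (k(t, S) = (-3 + 2*t)*S = S*(-3 + 2*t))
-37*k(3, -6)*(-6) = -(-222)*(-3 + 2*3)*(-6) = -(-222)*(-3 + 6)*(-6) = -(-222)*3*(-6) = -37*(-18)*(-6) = 666*(-6) = -3996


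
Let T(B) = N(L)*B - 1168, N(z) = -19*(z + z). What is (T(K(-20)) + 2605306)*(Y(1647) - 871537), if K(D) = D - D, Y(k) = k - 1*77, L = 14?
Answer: -2265514123446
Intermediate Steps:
Y(k) = -77 + k (Y(k) = k - 77 = -77 + k)
K(D) = 0
N(z) = -38*z
T(B) = -1168 - 532*B (T(B) = (-38*14)*B - 1168 = -532*B - 1168 = -1168 - 532*B)
(T(K(-20)) + 2605306)*(Y(1647) - 871537) = ((-1168 - 532*0) + 2605306)*((-77 + 1647) - 871537) = ((-1168 + 0) + 2605306)*(1570 - 871537) = (-1168 + 2605306)*(-869967) = 2604138*(-869967) = -2265514123446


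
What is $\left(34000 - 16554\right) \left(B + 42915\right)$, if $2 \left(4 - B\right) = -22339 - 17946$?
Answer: $1100170929$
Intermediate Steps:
$B = \frac{40293}{2}$ ($B = 4 - \frac{-22339 - 17946}{2} = 4 - - \frac{40285}{2} = 4 + \frac{40285}{2} = \frac{40293}{2} \approx 20147.0$)
$\left(34000 - 16554\right) \left(B + 42915\right) = \left(34000 - 16554\right) \left(\frac{40293}{2} + 42915\right) = 17446 \cdot \frac{126123}{2} = 1100170929$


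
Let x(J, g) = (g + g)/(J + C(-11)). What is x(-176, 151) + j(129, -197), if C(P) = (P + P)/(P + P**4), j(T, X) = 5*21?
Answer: 12088475/117041 ≈ 103.28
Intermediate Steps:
j(T, X) = 105
C(P) = 2*P/(P + P**4) (C(P) = (2*P)/(P + P**4) = 2*P/(P + P**4))
x(J, g) = 2*g/(-1/665 + J) (x(J, g) = (g + g)/(J + 2/(1 + (-11)**3)) = (2*g)/(J + 2/(1 - 1331)) = (2*g)/(J + 2/(-1330)) = (2*g)/(J + 2*(-1/1330)) = (2*g)/(J - 1/665) = (2*g)/(-1/665 + J) = 2*g/(-1/665 + J))
x(-176, 151) + j(129, -197) = 1330*151/(-1 + 665*(-176)) + 105 = 1330*151/(-1 - 117040) + 105 = 1330*151/(-117041) + 105 = 1330*151*(-1/117041) + 105 = -200830/117041 + 105 = 12088475/117041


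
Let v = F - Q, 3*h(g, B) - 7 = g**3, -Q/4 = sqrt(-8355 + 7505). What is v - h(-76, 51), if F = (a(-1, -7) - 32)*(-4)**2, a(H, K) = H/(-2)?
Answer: 145819 + 20*I*sqrt(34) ≈ 1.4582e+5 + 116.62*I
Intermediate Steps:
a(H, K) = -H/2 (a(H, K) = H*(-1/2) = -H/2)
Q = -20*I*sqrt(34) (Q = -4*sqrt(-8355 + 7505) = -20*I*sqrt(34) ≈ -116.62*I)
F = -504 (F = (-1/2*(-1) - 32)*(-4)**2 = (1/2 - 32)*16 = -63/2*16 = -504)
h(g, B) = 7/3 + g**3/3
v = -504 + 20*I*sqrt(34) (v = -504 - (-20)*I*sqrt(34) = -504 + 20*I*sqrt(34) ≈ -504.0 + 116.62*I)
v - h(-76, 51) = (-504 + 20*I*sqrt(34)) - (7/3 + (1/3)*(-76)**3) = (-504 + 20*I*sqrt(34)) - (7/3 + (1/3)*(-438976)) = (-504 + 20*I*sqrt(34)) - (7/3 - 438976/3) = (-504 + 20*I*sqrt(34)) - 1*(-146323) = (-504 + 20*I*sqrt(34)) + 146323 = 145819 + 20*I*sqrt(34)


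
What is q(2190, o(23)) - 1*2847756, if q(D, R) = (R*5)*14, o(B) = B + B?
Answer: -2844536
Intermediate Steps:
o(B) = 2*B
q(D, R) = 70*R (q(D, R) = (5*R)*14 = 70*R)
q(2190, o(23)) - 1*2847756 = 70*(2*23) - 1*2847756 = 70*46 - 2847756 = 3220 - 2847756 = -2844536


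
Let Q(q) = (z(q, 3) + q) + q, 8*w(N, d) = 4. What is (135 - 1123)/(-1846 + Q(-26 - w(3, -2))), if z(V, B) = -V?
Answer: 1976/3745 ≈ 0.52764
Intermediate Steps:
w(N, d) = 1/2 (w(N, d) = (1/8)*4 = 1/2)
Q(q) = q (Q(q) = (-q + q) + q = 0 + q = q)
(135 - 1123)/(-1846 + Q(-26 - w(3, -2))) = (135 - 1123)/(-1846 + (-26 - 1*1/2)) = -988/(-1846 + (-26 - 1/2)) = -988/(-1846 - 53/2) = -988/(-3745/2) = -988*(-2/3745) = 1976/3745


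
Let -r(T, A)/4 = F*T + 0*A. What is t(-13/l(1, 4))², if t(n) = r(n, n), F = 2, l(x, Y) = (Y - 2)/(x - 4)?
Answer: 24336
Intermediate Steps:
l(x, Y) = (-2 + Y)/(-4 + x)
r(T, A) = -8*T (r(T, A) = -4*(2*T + 0*A) = -4*(2*T + 0) = -8*T)
t(n) = -8*n
t(-13/l(1, 4))² = (-(-104)/((-2 + 4)/(-4 + 1)))² = (-(-104)/(2/(-3)))² = (-(-104)/((-⅓*2)))² = (-(-104)/(-⅔))² = (-(-104)*(-3)/2)² = (-8*39/2)² = (-156)² = 24336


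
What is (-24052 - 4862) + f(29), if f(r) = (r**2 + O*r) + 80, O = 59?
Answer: -26282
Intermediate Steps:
f(r) = 80 + r**2 + 59*r (f(r) = (r**2 + 59*r) + 80 = 80 + r**2 + 59*r)
(-24052 - 4862) + f(29) = (-24052 - 4862) + (80 + 29**2 + 59*29) = -28914 + (80 + 841 + 1711) = -28914 + 2632 = -26282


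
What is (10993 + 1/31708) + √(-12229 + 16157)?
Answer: 348566045/31708 + 2*√982 ≈ 11056.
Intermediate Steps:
(10993 + 1/31708) + √(-12229 + 16157) = (10993 + 1/31708) + √3928 = 348566045/31708 + 2*√982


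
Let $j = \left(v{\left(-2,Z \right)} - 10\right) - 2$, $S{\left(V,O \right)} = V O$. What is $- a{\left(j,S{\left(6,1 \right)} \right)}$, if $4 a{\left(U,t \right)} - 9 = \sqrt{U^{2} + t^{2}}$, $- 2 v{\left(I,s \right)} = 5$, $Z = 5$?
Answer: $- \frac{9}{4} - \frac{\sqrt{985}}{8} \approx -6.1731$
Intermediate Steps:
$v{\left(I,s \right)} = - \frac{5}{2}$ ($v{\left(I,s \right)} = \left(- \frac{1}{2}\right) 5 = - \frac{5}{2}$)
$S{\left(V,O \right)} = O V$
$j = - \frac{29}{2}$ ($j = \left(- \frac{5}{2} - 10\right) - 2 = - \frac{25}{2} - 2 = - \frac{29}{2} \approx -14.5$)
$a{\left(U,t \right)} = \frac{9}{4} + \frac{\sqrt{U^{2} + t^{2}}}{4}$
$- a{\left(j,S{\left(6,1 \right)} \right)} = - (\frac{9}{4} + \frac{\sqrt{\left(- \frac{29}{2}\right)^{2} + \left(1 \cdot 6\right)^{2}}}{4}) = - (\frac{9}{4} + \frac{\sqrt{\frac{841}{4} + 6^{2}}}{4}) = - (\frac{9}{4} + \frac{\sqrt{\frac{841}{4} + 36}}{4}) = - (\frac{9}{4} + \frac{\sqrt{\frac{985}{4}}}{4}) = - (\frac{9}{4} + \frac{\frac{1}{2} \sqrt{985}}{4}) = - (\frac{9}{4} + \frac{\sqrt{985}}{8}) = - \frac{9}{4} - \frac{\sqrt{985}}{8}$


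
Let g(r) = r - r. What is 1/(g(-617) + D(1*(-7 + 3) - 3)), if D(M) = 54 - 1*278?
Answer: -1/224 ≈ -0.0044643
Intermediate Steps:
g(r) = 0
D(M) = -224 (D(M) = 54 - 278 = -224)
1/(g(-617) + D(1*(-7 + 3) - 3)) = 1/(0 - 224) = 1/(-224) = -1/224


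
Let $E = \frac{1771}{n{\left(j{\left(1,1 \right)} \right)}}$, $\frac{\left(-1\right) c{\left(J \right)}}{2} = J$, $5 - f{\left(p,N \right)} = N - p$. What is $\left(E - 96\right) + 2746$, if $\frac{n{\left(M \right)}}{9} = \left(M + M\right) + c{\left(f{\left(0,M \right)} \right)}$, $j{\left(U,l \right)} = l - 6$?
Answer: $\frac{713729}{270} \approx 2643.4$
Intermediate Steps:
$f{\left(p,N \right)} = 5 + p - N$ ($f{\left(p,N \right)} = 5 - \left(N - p\right) = 5 + p - N$)
$c{\left(J \right)} = - 2 J$
$j{\left(U,l \right)} = -6 + l$ ($j{\left(U,l \right)} = l - 6 = -6 + l$)
$n{\left(M \right)} = -90 + 36 M$ ($n{\left(M \right)} = 9 \left(\left(M + M\right) - 2 \left(5 + 0 - M\right)\right) = 9 \left(2 M - 2 \left(5 - M\right)\right) = 9 \left(2 M + \left(-10 + 2 M\right)\right) = 9 \left(-10 + 4 M\right) = -90 + 36 M$)
$E = - \frac{1771}{270}$ ($E = \frac{1771}{-90 + 36 \left(-6 + 1\right)} = \frac{1771}{-90 + 36 \left(-5\right)} = \frac{1771}{-90 - 180} = \frac{1771}{-270} = 1771 \left(- \frac{1}{270}\right) = - \frac{1771}{270} \approx -6.5593$)
$\left(E - 96\right) + 2746 = \left(- \frac{1771}{270} - 96\right) + 2746 = - \frac{27691}{270} + 2746 = \frac{713729}{270}$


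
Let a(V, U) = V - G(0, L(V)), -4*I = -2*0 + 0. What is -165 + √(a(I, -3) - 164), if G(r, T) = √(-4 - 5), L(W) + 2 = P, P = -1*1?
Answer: -165 + √(-164 - 3*I) ≈ -164.88 - 12.807*I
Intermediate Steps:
P = -1
L(W) = -3 (L(W) = -2 - 1 = -3)
I = 0 (I = -(-2*0 + 0)/4 = -(0 + 0)/4 = -¼*0 = 0)
G(r, T) = 3*I (G(r, T) = √(-9) = 3*I)
a(V, U) = V - 3*I
-165 + √(a(I, -3) - 164) = -165 + √((0 - 3*I) - 164) = -165 + √(-3*I - 164) = -165 + √(-164 - 3*I)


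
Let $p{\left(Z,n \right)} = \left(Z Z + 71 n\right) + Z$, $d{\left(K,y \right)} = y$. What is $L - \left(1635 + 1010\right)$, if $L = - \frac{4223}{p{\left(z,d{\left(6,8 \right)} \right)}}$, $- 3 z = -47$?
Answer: $- \frac{482317}{182} \approx -2650.1$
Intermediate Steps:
$z = \frac{47}{3}$ ($z = \left(- \frac{1}{3}\right) \left(-47\right) = \frac{47}{3} \approx 15.667$)
$p{\left(Z,n \right)} = Z + Z^{2} + 71 n$ ($p{\left(Z,n \right)} = \left(Z^{2} + 71 n\right) + Z = Z + Z^{2} + 71 n$)
$L = - \frac{927}{182}$ ($L = - \frac{4223}{\frac{47}{3} + \left(\frac{47}{3}\right)^{2} + 71 \cdot 8} = - \frac{4223}{\frac{47}{3} + \frac{2209}{9} + 568} = - \frac{4223}{\frac{7462}{9}} = \left(-4223\right) \frac{9}{7462} = - \frac{927}{182} \approx -5.0934$)
$L - \left(1635 + 1010\right) = - \frac{927}{182} - \left(1635 + 1010\right) = - \frac{927}{182} - 2645 = - \frac{482317}{182}$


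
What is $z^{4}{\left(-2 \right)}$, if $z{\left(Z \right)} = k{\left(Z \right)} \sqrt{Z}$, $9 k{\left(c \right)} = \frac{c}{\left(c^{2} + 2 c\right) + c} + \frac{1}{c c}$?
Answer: $\frac{625}{419904} \approx 0.0014884$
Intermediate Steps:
$k{\left(c \right)} = \frac{1}{9 c^{2}} + \frac{c}{9 \left(c^{2} + 3 c\right)}$ ($k{\left(c \right)} = \frac{\frac{c}{\left(c^{2} + 2 c\right) + c} + \frac{1}{c c}}{9} = \frac{\frac{c}{c^{2} + 3 c} + \frac{1}{c^{2}}}{9} = \frac{\frac{1}{c^{2}} + \frac{c}{c^{2} + 3 c}}{9} = \frac{1}{9 c^{2}} + \frac{c}{9 \left(c^{2} + 3 c\right)}$)
$z{\left(Z \right)} = \frac{3 + Z + Z^{2}}{9 Z^{\frac{3}{2}} \left(3 + Z\right)}$ ($z{\left(Z \right)} = \frac{3 + Z + Z^{2}}{9 Z^{2} \left(3 + Z\right)} \sqrt{Z} = \frac{3 + Z + Z^{2}}{9 Z^{\frac{3}{2}} \left(3 + Z\right)}$)
$z^{4}{\left(-2 \right)} = \left(\frac{3 - 2 + \left(-2\right)^{2}}{9 \left(- 2 i \sqrt{2}\right) \left(3 - 2\right)}\right)^{4} = \left(\frac{\frac{i \sqrt{2}}{4} \left(3 - 2 + 4\right)}{9 \cdot 1}\right)^{4} = \left(\frac{1}{9} \frac{i \sqrt{2}}{4} \cdot 1 \cdot 5\right)^{4} = \left(\frac{5 i \sqrt{2}}{36}\right)^{4} = \frac{625}{419904}$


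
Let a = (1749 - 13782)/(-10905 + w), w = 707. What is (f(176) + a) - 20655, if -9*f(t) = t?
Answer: -1897443761/91782 ≈ -20673.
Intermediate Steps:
f(t) = -t/9
a = 12033/10198 (a = (1749 - 13782)/(-10905 + 707) = -12033/(-10198) = -12033*(-1/10198) = 12033/10198 ≈ 1.1799)
(f(176) + a) - 20655 = (-1/9*176 + 12033/10198) - 20655 = (-176/9 + 12033/10198) - 20655 = -1686551/91782 - 20655 = -1897443761/91782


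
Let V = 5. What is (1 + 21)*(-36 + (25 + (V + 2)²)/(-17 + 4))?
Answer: -11924/13 ≈ -917.23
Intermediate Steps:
(1 + 21)*(-36 + (25 + (V + 2)²)/(-17 + 4)) = (1 + 21)*(-36 + (25 + (5 + 2)²)/(-17 + 4)) = 22*(-36 + (25 + 7²)/(-13)) = 22*(-36 + (25 + 49)*(-1/13)) = 22*(-36 + 74*(-1/13)) = 22*(-36 - 74/13) = 22*(-542/13) = -11924/13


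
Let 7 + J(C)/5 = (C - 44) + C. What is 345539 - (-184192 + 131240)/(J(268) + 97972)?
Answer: 34691131935/100397 ≈ 3.4554e+5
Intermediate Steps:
J(C) = -255 + 10*C (J(C) = -35 + 5*((C - 44) + C) = -35 + 5*((-44 + C) + C) = -35 + 5*(-44 + 2*C) = -35 + (-220 + 10*C) = -255 + 10*C)
345539 - (-184192 + 131240)/(J(268) + 97972) = 345539 - (-184192 + 131240)/((-255 + 10*268) + 97972) = 345539 - (-52952)/((-255 + 2680) + 97972) = 345539 - (-52952)/(2425 + 97972) = 345539 - (-52952)/100397 = 345539 - 1*(-52952/100397) = 345539 + 52952/100397 = 34691131935/100397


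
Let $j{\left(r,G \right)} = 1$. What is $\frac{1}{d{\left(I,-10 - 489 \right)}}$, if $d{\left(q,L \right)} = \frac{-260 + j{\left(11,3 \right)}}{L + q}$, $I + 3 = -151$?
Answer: $\frac{653}{259} \approx 2.5212$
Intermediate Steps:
$I = -154$ ($I = -3 - 151 = -154$)
$d{\left(q,L \right)} = - \frac{259}{L + q}$ ($d{\left(q,L \right)} = \frac{-260 + 1}{L + q} = - \frac{259}{L + q}$)
$\frac{1}{d{\left(I,-10 - 489 \right)}} = \frac{1}{\left(-259\right) \frac{1}{\left(-10 - 489\right) - 154}} = \frac{1}{\left(-259\right) \frac{1}{-499 - 154}} = \frac{1}{\left(-259\right) \frac{1}{-653}} = \frac{1}{\left(-259\right) \left(- \frac{1}{653}\right)} = \frac{1}{\frac{259}{653}} = \frac{653}{259}$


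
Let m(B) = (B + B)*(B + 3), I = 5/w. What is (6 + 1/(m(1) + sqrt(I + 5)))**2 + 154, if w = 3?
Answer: 1417783/7396 - 264*sqrt(15)/1849 ≈ 191.14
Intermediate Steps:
I = 5/3 ≈ 1.6667
m(B) = 2*B*(3 + B) (m(B) = (2*B)*(3 + B) = 2*B*(3 + B))
(6 + 1/(m(1) + sqrt(I + 5)))**2 + 154 = (6 + 1/(2*1*(3 + 1) + sqrt(5/3 + 5)))**2 + 154 = (6 + 1/(2*1*4 + sqrt(20/3)))**2 + 154 = (6 + 1/(8 + 2*sqrt(15)/3))**2 + 154 = 154 + (6 + 1/(8 + 2*sqrt(15)/3))**2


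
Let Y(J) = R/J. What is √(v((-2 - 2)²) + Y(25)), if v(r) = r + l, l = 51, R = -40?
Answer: √1635/5 ≈ 8.0870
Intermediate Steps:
Y(J) = -40/J
v(r) = 51 + r (v(r) = r + 51 = 51 + r)
√(v((-2 - 2)²) + Y(25)) = √((51 + (-2 - 2)²) - 40/25) = √((51 + (-4)²) - 40*1/25) = √((51 + 16) - 8/5) = √(67 - 8/5) = √(327/5) = √1635/5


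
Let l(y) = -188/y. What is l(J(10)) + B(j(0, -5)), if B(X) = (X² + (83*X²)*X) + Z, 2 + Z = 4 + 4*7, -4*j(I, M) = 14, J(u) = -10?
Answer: -139903/40 ≈ -3497.6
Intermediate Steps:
j(I, M) = -7/2 (j(I, M) = -¼*14 = -7/2)
Z = 30 (Z = -2 + (4 + 4*7) = -2 + (4 + 28) = -2 + 32 = 30)
B(X) = 30 + X² + 83*X³ (B(X) = (X² + (83*X²)*X) + 30 = (X² + 83*X³) + 30 = 30 + X² + 83*X³)
l(J(10)) + B(j(0, -5)) = -188/(-10) + (30 + (-7/2)² + 83*(-7/2)³) = -188*(-⅒) + (30 + 49/4 + 83*(-343/8)) = 94/5 + (30 + 49/4 - 28469/8) = 94/5 - 28131/8 = -139903/40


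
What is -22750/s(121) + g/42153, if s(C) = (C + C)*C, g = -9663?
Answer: -206988786/205720691 ≈ -1.0062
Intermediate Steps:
s(C) = 2*C² (s(C) = (2*C)*C = 2*C²)
-22750/s(121) + g/42153 = -22750/(2*121²) - 9663/42153 = -22750/(2*14641) - 9663*1/42153 = -22750/29282 - 3221/14051 = -22750*1/29282 - 3221/14051 = -11375/14641 - 3221/14051 = -206988786/205720691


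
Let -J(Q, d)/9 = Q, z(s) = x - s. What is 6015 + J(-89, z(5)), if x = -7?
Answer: 6816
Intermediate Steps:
z(s) = -7 - s
J(Q, d) = -9*Q
6015 + J(-89, z(5)) = 6015 - 9*(-89) = 6015 + 801 = 6816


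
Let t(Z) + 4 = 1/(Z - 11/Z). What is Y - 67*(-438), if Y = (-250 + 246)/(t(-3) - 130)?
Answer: 7776698/265 ≈ 29346.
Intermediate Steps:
t(Z) = -4 + 1/(Z - 11/Z)
Y = 8/265 (Y = (-250 + 246)/((44 - 3 - 4*(-3)**2)/(-11 + (-3)**2) - 130) = -4/((44 - 3 - 4*9)/(-11 + 9) - 130) = -4/((44 - 3 - 36)/(-2) - 130) = -4/(-1/2*5 - 130) = -4/(-5/2 - 130) = -4/(-265/2) = -4*(-2/265) = 8/265 ≈ 0.030189)
Y - 67*(-438) = 8/265 - 67*(-438) = 8/265 + 29346 = 7776698/265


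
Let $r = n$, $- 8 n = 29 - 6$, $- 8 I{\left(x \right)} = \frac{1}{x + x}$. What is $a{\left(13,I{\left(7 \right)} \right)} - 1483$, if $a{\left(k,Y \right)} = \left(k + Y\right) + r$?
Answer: $- \frac{164963}{112} \approx -1472.9$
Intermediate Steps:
$I{\left(x \right)} = - \frac{1}{16 x}$ ($I{\left(x \right)} = - \frac{1}{8 \left(x + x\right)} = - \frac{1}{8 \cdot 2 x} = - \frac{\frac{1}{2} \frac{1}{x}}{8} = - \frac{1}{16 x}$)
$n = - \frac{23}{8}$ ($n = - \frac{29 - 6}{8} = \left(- \frac{1}{8}\right) 23 = - \frac{23}{8} \approx -2.875$)
$r = - \frac{23}{8} \approx -2.875$
$a{\left(k,Y \right)} = - \frac{23}{8} + Y + k$ ($a{\left(k,Y \right)} = \left(k + Y\right) - \frac{23}{8} = \left(Y + k\right) - \frac{23}{8} = - \frac{23}{8} + Y + k$)
$a{\left(13,I{\left(7 \right)} \right)} - 1483 = \left(- \frac{23}{8} - \frac{1}{16 \cdot 7} + 13\right) - 1483 = \left(- \frac{23}{8} - \frac{1}{112} + 13\right) - 1483 = \frac{1133}{112} - 1483 = - \frac{164963}{112}$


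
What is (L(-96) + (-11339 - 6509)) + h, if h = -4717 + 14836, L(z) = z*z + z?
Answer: 1391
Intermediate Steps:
L(z) = z + z² (L(z) = z² + z = z + z²)
h = 10119
(L(-96) + (-11339 - 6509)) + h = (-96*(1 - 96) + (-11339 - 6509)) + 10119 = (-96*(-95) - 17848) + 10119 = (9120 - 17848) + 10119 = -8728 + 10119 = 1391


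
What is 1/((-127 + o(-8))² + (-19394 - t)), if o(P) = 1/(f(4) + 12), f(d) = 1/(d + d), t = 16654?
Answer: -9409/187614911 ≈ -5.0151e-5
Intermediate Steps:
f(d) = 1/(2*d)
o(P) = 8/97 (o(P) = 1/((½)/4 + 12) = 1/((½)*(¼) + 12) = 1/(⅛ + 12) = 1/(97/8) = 8/97)
1/((-127 + o(-8))² + (-19394 - t)) = 1/((-127 + 8/97)² + (-19394 - 1*16654)) = 1/((-12311/97)² + (-19394 - 16654)) = 1/(151560721/9409 - 36048) = 1/(-187614911/9409) = -9409/187614911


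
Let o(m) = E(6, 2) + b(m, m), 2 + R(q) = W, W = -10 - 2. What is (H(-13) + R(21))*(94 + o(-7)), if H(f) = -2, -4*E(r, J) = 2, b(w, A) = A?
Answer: -1384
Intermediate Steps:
E(r, J) = -½ (E(r, J) = -¼*2 = -½)
W = -12
R(q) = -14 (R(q) = -2 - 12 = -14)
o(m) = -½ + m
(H(-13) + R(21))*(94 + o(-7)) = (-2 - 14)*(94 + (-½ - 7)) = -16*(94 - 15/2) = -16*173/2 = -1384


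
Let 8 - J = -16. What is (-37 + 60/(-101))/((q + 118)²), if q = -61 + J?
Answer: -3797/662661 ≈ -0.0057299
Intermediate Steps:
J = 24 (J = 8 - 1*(-16) = 8 + 16 = 24)
q = -37 (q = -61 + 24 = -37)
(-37 + 60/(-101))/((q + 118)²) = (-37 + 60/(-101))/((-37 + 118)²) = (-37 + 60*(-1/101))/(81²) = (-37 - 60/101)/6561 = -3797/101*1/6561 = -3797/662661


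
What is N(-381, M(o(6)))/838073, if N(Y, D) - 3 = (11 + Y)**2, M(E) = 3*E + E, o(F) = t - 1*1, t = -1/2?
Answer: 136903/838073 ≈ 0.16335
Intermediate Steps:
t = -1/2 (t = -1*1/2 = -1/2 ≈ -0.50000)
o(F) = -3/2 (o(F) = -1/2 - 1*1 = -1/2 - 1 = -3/2)
M(E) = 4*E
N(Y, D) = 3 + (11 + Y)**2
N(-381, M(o(6)))/838073 = (3 + (11 - 381)**2)/838073 = (3 + (-370)**2)*(1/838073) = (3 + 136900)*(1/838073) = 136903*(1/838073) = 136903/838073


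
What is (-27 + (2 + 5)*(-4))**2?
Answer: 3025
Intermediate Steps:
(-27 + (2 + 5)*(-4))**2 = (-27 + 7*(-4))**2 = (-27 - 28)**2 = (-55)**2 = 3025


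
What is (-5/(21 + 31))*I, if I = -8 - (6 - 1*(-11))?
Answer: 125/52 ≈ 2.4038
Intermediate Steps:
I = -25 (I = -8 - (6 + 11) = -8 - 1*17 = -8 - 17 = -25)
(-5/(21 + 31))*I = -5/(21 + 31)*(-25) = -5/52*(-25) = 125/52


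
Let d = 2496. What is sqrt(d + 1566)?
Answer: sqrt(4062) ≈ 63.734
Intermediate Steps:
sqrt(d + 1566) = sqrt(2496 + 1566) = sqrt(4062)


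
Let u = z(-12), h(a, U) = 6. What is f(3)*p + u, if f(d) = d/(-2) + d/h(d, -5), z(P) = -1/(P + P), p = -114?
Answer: 2737/24 ≈ 114.04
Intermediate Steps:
z(P) = -1/(2*P)
f(d) = -d/3 (f(d) = d/(-2) + d/6 = d*(-1/2) + d*(1/6) = -d/2 + d/6 = -d/3)
u = 1/24 (u = -1/2/(-12) = -1/2*(-1/12) = 1/24 ≈ 0.041667)
f(3)*p + u = -1/3*3*(-114) + 1/24 = -1*(-114) + 1/24 = 114 + 1/24 = 2737/24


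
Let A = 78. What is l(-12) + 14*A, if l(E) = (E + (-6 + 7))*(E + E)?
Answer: 1356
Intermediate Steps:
l(E) = 2*E*(1 + E) (l(E) = (E + 1)*(2*E) = (1 + E)*(2*E) = 2*E*(1 + E))
l(-12) + 14*A = 2*(-12)*(1 - 12) + 14*78 = 2*(-12)*(-11) + 1092 = 264 + 1092 = 1356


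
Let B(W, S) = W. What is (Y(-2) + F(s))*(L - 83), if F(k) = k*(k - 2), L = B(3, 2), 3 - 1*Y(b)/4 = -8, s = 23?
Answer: -42160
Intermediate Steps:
Y(b) = 44 (Y(b) = 12 - 4*(-8) = 12 + 32 = 44)
L = 3
F(k) = k*(-2 + k)
(Y(-2) + F(s))*(L - 83) = (44 + 23*(-2 + 23))*(3 - 83) = (44 + 23*21)*(-80) = (44 + 483)*(-80) = 527*(-80) = -42160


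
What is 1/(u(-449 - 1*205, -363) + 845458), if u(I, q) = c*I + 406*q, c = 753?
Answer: 1/205618 ≈ 4.8634e-6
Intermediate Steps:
u(I, q) = 406*q + 753*I (u(I, q) = 753*I + 406*q = 406*q + 753*I)
1/(u(-449 - 1*205, -363) + 845458) = 1/((406*(-363) + 753*(-449 - 1*205)) + 845458) = 1/((-147378 + 753*(-449 - 205)) + 845458) = 1/((-147378 + 753*(-654)) + 845458) = 1/((-147378 - 492462) + 845458) = 1/(-639840 + 845458) = 1/205618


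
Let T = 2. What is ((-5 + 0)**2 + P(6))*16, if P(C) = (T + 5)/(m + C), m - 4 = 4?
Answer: 408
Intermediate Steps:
m = 8 (m = 4 + 4 = 8)
P(C) = 7/(8 + C) (P(C) = (2 + 5)/(8 + C) = 7/(8 + C))
((-5 + 0)**2 + P(6))*16 = ((-5 + 0)**2 + 7/(8 + 6))*16 = ((-5)**2 + 7/14)*16 = (25 + 7*(1/14))*16 = (25 + 1/2)*16 = (51/2)*16 = 408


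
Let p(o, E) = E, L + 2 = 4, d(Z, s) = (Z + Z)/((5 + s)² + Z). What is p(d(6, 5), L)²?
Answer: 4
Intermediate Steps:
d(Z, s) = 2*Z/(Z + (5 + s)²) (d(Z, s) = (2*Z)/(Z + (5 + s)²) = 2*Z/(Z + (5 + s)²))
L = 2 (L = -2 + 4 = 2)
p(d(6, 5), L)² = 2² = 4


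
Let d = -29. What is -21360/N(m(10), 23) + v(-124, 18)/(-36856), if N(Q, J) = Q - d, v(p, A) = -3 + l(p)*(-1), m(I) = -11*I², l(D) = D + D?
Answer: 15431015/773976 ≈ 19.937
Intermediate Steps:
l(D) = 2*D
v(p, A) = -3 - 2*p (v(p, A) = -3 + (2*p)*(-1) = -3 - 2*p)
N(Q, J) = 29 + Q (N(Q, J) = Q - 1*(-29) = Q + 29 = 29 + Q)
-21360/N(m(10), 23) + v(-124, 18)/(-36856) = -21360/(29 - 11*10²) + (-3 - 2*(-124))/(-36856) = -21360/(29 - 11*100) + (-3 + 248)*(-1/36856) = -21360/(29 - 1100) + 245*(-1/36856) = -21360/(-1071) - 245/36856 = -21360*(-1/1071) - 245/36856 = 7120/357 - 245/36856 = 15431015/773976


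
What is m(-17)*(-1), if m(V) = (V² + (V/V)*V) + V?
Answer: -255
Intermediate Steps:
m(V) = V² + 2*V (m(V) = (V² + 1*V) + V = (V² + V) + V = (V + V²) + V = V² + 2*V)
m(-17)*(-1) = -17*(2 - 17)*(-1) = -17*(-15)*(-1) = 255*(-1) = -255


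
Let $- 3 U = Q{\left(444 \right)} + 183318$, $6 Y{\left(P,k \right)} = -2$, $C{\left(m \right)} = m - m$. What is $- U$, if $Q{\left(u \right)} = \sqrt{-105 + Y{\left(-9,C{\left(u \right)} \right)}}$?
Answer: $61106 + \frac{2 i \sqrt{237}}{9} \approx 61106.0 + 3.4211 i$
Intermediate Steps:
$C{\left(m \right)} = 0$
$Y{\left(P,k \right)} = - \frac{1}{3}$ ($Y{\left(P,k \right)} = \frac{1}{6} \left(-2\right) = - \frac{1}{3}$)
$Q{\left(u \right)} = \frac{2 i \sqrt{237}}{3}$ ($Q{\left(u \right)} = \sqrt{-105 - \frac{1}{3}} = \sqrt{- \frac{316}{3}} = \frac{2 i \sqrt{237}}{3}$)
$U = -61106 - \frac{2 i \sqrt{237}}{9}$ ($U = - \frac{\frac{2 i \sqrt{237}}{3} + 183318}{3} = - \frac{183318 + \frac{2 i \sqrt{237}}{3}}{3} = -61106 - \frac{2 i \sqrt{237}}{9} \approx -61106.0 - 3.4211 i$)
$- U = - (-61106 - \frac{2 i \sqrt{237}}{9}) = 61106 + \frac{2 i \sqrt{237}}{9}$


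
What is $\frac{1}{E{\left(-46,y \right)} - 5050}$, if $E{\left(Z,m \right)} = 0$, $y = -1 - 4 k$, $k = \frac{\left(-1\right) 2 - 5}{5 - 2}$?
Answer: $- \frac{1}{5050} \approx -0.00019802$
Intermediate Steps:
$k = - \frac{7}{3}$ ($k = \frac{-2 - 5}{3} = \left(-7\right) \frac{1}{3} = - \frac{7}{3} \approx -2.3333$)
$y = \frac{25}{3}$ ($y = -1 - - \frac{28}{3} = -1 + \frac{28}{3} = \frac{25}{3} \approx 8.3333$)
$\frac{1}{E{\left(-46,y \right)} - 5050} = \frac{1}{0 - 5050} = \frac{1}{-5050} = - \frac{1}{5050}$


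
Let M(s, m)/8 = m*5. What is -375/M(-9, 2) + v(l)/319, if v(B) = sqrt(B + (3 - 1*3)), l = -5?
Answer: -75/16 + I*sqrt(5)/319 ≈ -4.6875 + 0.0070096*I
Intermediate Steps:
M(s, m) = 40*m (M(s, m) = 8*(m*5) = 8*(5*m) = 40*m)
v(B) = sqrt(B) (v(B) = sqrt(B + (3 - 3)) = sqrt(B + 0) = sqrt(B))
-375/M(-9, 2) + v(l)/319 = -375/(40*2) + sqrt(-5)/319 = -375/80 + (I*sqrt(5))*(1/319) = -375*1/80 + I*sqrt(5)/319 = -75/16 + I*sqrt(5)/319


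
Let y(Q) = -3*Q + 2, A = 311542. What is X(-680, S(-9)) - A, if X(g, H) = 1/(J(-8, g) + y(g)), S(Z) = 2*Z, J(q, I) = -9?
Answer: -633364885/2033 ≈ -3.1154e+5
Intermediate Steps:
y(Q) = 2 - 3*Q
X(g, H) = 1/(-7 - 3*g) (X(g, H) = 1/(-9 + (2 - 3*g)) = 1/(-7 - 3*g))
X(-680, S(-9)) - A = -1/(7 + 3*(-680)) - 1*311542 = -1/(7 - 2040) - 311542 = -1/(-2033) - 311542 = -1*(-1/2033) - 311542 = 1/2033 - 311542 = -633364885/2033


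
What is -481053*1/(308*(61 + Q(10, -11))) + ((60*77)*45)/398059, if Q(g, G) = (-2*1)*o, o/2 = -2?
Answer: -62356395109/2819849956 ≈ -22.113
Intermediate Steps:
o = -4 (o = 2*(-2) = -4)
Q(g, G) = 8 (Q(g, G) = -2*1*(-4) = -2*(-4) = 8)
-481053*1/(308*(61 + Q(10, -11))) + ((60*77)*45)/398059 = -481053*1/(308*(61 + 8)) + ((60*77)*45)/398059 = -481053/(308*69) + (4620*45)*(1/398059) = -481053/21252 + 207900*(1/398059) = -481053*1/21252 + 207900/398059 = -160351/7084 + 207900/398059 = -62356395109/2819849956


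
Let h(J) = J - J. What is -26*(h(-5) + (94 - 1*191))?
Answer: 2522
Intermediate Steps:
h(J) = 0
-26*(h(-5) + (94 - 1*191)) = -26*(0 + (94 - 1*191)) = -26*(0 + (94 - 191)) = -26*(0 - 97) = -26*(-97) = 2522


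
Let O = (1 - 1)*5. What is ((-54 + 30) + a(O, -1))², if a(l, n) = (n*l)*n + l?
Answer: 576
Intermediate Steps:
O = 0 (O = 0*5 = 0)
a(l, n) = l + l*n² (a(l, n) = (l*n)*n + l = l*n² + l = l + l*n²)
((-54 + 30) + a(O, -1))² = ((-54 + 30) + 0*(1 + (-1)²))² = (-24 + 0*(1 + 1))² = (-24 + 0*2)² = (-24 + 0)² = (-24)² = 576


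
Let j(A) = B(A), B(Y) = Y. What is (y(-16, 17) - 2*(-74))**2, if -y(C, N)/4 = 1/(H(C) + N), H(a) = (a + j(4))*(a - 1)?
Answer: 1069551616/48841 ≈ 21899.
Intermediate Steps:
j(A) = A
H(a) = (-1 + a)*(4 + a) (H(a) = (a + 4)*(a - 1) = (4 + a)*(-1 + a) = (-1 + a)*(4 + a))
y(C, N) = -4/(-4 + N + C**2 + 3*C) (y(C, N) = -4/((-4 + C**2 + 3*C) + N) = -4/(-4 + N + C**2 + 3*C))
(y(-16, 17) - 2*(-74))**2 = (-4/(-4 + 17 + (-16)**2 + 3*(-16)) - 2*(-74))**2 = (-4/(-4 + 17 + 256 - 48) + 148)**2 = (-4/221 + 148)**2 = (32704/221)**2 = 1069551616/48841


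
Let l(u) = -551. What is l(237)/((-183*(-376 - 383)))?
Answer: -551/138897 ≈ -0.0039670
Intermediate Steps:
l(237)/((-183*(-376 - 383))) = -551*(-1/(183*(-376 - 383))) = -551/((-183*(-759))) = -551/138897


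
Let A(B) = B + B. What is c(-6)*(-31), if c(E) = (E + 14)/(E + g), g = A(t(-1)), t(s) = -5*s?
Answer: -62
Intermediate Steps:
A(B) = 2*B
g = 10 (g = 2*(-5*(-1)) = 2*5 = 10)
c(E) = (14 + E)/(10 + E) (c(E) = (E + 14)/(E + 10) = (14 + E)/(10 + E))
c(-6)*(-31) = ((14 - 6)/(10 - 6))*(-31) = (8/4)*(-31) = ((¼)*8)*(-31) = 2*(-31) = -62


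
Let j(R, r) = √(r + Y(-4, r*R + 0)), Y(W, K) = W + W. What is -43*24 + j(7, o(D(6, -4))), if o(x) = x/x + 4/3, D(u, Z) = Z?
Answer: -1032 + I*√51/3 ≈ -1032.0 + 2.3805*I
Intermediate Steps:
Y(W, K) = 2*W
o(x) = 7/3 (o(x) = 1 + 4*(⅓) = 1 + 4/3 = 7/3)
j(R, r) = √(-8 + r) (j(R, r) = √(r + 2*(-4)) = √(r - 8) = √(-8 + r))
-43*24 + j(7, o(D(6, -4))) = -43*24 + √(-8 + 7/3) = -1032 + √(-17/3) = -1032 + I*√51/3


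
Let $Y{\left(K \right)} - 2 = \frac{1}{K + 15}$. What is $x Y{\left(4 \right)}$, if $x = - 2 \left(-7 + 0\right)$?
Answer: $\frac{546}{19} \approx 28.737$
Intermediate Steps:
$Y{\left(K \right)} = 2 + \frac{1}{15 + K}$ ($Y{\left(K \right)} = 2 + \frac{1}{K + 15} = 2 + \frac{1}{15 + K}$)
$x = 14$ ($x = \left(-2\right) \left(-7\right) = 14$)
$x Y{\left(4 \right)} = 14 \frac{31 + 2 \cdot 4}{15 + 4} = 14 \frac{31 + 8}{19} = 14 \cdot \frac{1}{19} \cdot 39 = 14 \cdot \frac{39}{19} = \frac{546}{19}$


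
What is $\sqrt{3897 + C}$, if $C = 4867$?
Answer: $2 \sqrt{2191} \approx 93.616$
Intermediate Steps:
$\sqrt{3897 + C} = \sqrt{3897 + 4867} = \sqrt{8764} = 2 \sqrt{2191}$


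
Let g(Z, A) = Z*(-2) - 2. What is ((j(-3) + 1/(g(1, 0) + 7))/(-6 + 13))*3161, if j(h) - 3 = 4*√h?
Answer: 31610/21 + 12644*I*√3/7 ≈ 1505.2 + 3128.6*I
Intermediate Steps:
g(Z, A) = -2 - 2*Z (g(Z, A) = -2*Z - 2 = -2 - 2*Z)
j(h) = 3 + 4*√h
((j(-3) + 1/(g(1, 0) + 7))/(-6 + 13))*3161 = (((3 + 4*√(-3)) + 1/((-2 - 2*1) + 7))/(-6 + 13))*3161 = (((3 + 4*(I*√3)) + 1/((-2 - 2) + 7))/7)*3161 = (((3 + 4*I*√3) + 1/(-4 + 7))*(⅐))*3161 = (((3 + 4*I*√3) + 1/3)*(⅐))*3161 = (((3 + 4*I*√3) + ⅓)*(⅐))*3161 = ((10/3 + 4*I*√3)*(⅐))*3161 = (10/21 + 4*I*√3/7)*3161 = 31610/21 + 12644*I*√3/7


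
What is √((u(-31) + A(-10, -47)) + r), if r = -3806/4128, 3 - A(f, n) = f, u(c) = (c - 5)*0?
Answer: √3215841/516 ≈ 3.4753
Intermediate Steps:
u(c) = 0 (u(c) = (-5 + c)*0 = 0)
A(f, n) = 3 - f
r = -1903/2064 (r = -3806*1/4128 = -1903/2064 ≈ -0.92200)
√((u(-31) + A(-10, -47)) + r) = √((0 + (3 - 1*(-10))) - 1903/2064) = √((0 + (3 + 10)) - 1903/2064) = √((0 + 13) - 1903/2064) = √(13 - 1903/2064) = √(24929/2064) = √3215841/516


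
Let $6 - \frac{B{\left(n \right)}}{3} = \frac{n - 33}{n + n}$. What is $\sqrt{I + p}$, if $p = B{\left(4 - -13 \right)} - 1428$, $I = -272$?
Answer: $\frac{i \sqrt{485690}}{17} \approx 40.995 i$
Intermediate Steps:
$B{\left(n \right)} = 18 - \frac{3 \left(-33 + n\right)}{2 n}$ ($B{\left(n \right)} = 18 - 3 \frac{n - 33}{n + n} = 18 - 3 \frac{-33 + n}{2 n} = 18 - \frac{3 \left(-33 + n\right)}{2 n}$)
$p = - \frac{23946}{17}$ ($p = \frac{33 \left(3 + \left(4 - -13\right)\right)}{2 \left(4 - -13\right)} - 1428 = \frac{33 \left(3 + \left(4 + 13\right)\right)}{2 \left(4 + 13\right)} - 1428 = \frac{33 \left(3 + 17\right)}{2 \cdot 17} - 1428 = \frac{33}{2} \cdot \frac{1}{17} \cdot 20 - 1428 = \frac{330}{17} - 1428 = - \frac{23946}{17} \approx -1408.6$)
$\sqrt{I + p} = \sqrt{-272 - \frac{23946}{17}} = \sqrt{- \frac{28570}{17}} = \frac{i \sqrt{485690}}{17}$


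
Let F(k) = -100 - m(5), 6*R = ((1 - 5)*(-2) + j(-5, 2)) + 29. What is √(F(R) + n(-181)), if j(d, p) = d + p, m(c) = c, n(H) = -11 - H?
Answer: √65 ≈ 8.0623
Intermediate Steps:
R = 17/3 (R = (((1 - 5)*(-2) + (-5 + 2)) + 29)/6 = ((-4*(-2) - 3) + 29)/6 = ((8 - 3) + 29)/6 = (5 + 29)/6 = (⅙)*34 = 17/3 ≈ 5.6667)
F(k) = -105 (F(k) = -100 - 1*5 = -100 - 5 = -105)
√(F(R) + n(-181)) = √(-105 + (-11 - 1*(-181))) = √(-105 + (-11 + 181)) = √(-105 + 170) = √65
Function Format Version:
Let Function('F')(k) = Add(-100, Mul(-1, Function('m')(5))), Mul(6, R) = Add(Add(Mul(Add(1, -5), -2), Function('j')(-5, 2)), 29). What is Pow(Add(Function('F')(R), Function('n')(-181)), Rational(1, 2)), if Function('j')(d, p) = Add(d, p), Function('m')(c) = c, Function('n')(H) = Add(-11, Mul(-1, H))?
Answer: Pow(65, Rational(1, 2)) ≈ 8.0623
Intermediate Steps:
R = Rational(17, 3) (R = Mul(Rational(1, 6), Add(Add(Mul(Add(1, -5), -2), Add(-5, 2)), 29)) = Mul(Rational(1, 6), Add(Add(Mul(-4, -2), -3), 29)) = Mul(Rational(1, 6), Add(Add(8, -3), 29)) = Mul(Rational(1, 6), Add(5, 29)) = Mul(Rational(1, 6), 34) = Rational(17, 3) ≈ 5.6667)
Function('F')(k) = -105 (Function('F')(k) = Add(-100, Mul(-1, 5)) = Add(-100, -5) = -105)
Pow(Add(Function('F')(R), Function('n')(-181)), Rational(1, 2)) = Pow(Add(-105, Add(-11, Mul(-1, -181))), Rational(1, 2)) = Pow(Add(-105, Add(-11, 181)), Rational(1, 2)) = Pow(Add(-105, 170), Rational(1, 2)) = Pow(65, Rational(1, 2))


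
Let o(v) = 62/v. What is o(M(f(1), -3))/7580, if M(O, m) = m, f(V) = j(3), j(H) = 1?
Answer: -31/11370 ≈ -0.0027265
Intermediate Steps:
f(V) = 1
o(M(f(1), -3))/7580 = (62/(-3))/7580 = (62*(-⅓))*(1/7580) = -62/3*1/7580 = -31/11370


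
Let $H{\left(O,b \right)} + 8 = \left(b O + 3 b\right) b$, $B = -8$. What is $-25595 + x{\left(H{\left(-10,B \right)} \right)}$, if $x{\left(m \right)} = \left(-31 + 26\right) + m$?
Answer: $-26056$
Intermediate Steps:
$H{\left(O,b \right)} = -8 + b \left(3 b + O b\right)$ ($H{\left(O,b \right)} = -8 + \left(b O + 3 b\right) b = -8 + \left(O b + 3 b\right) b = -8 + \left(3 b + O b\right) b = -8 + b \left(3 b + O b\right)$)
$x{\left(m \right)} = -5 + m$
$-25595 + x{\left(H{\left(-10,B \right)} \right)} = -25595 - 461 = -26056$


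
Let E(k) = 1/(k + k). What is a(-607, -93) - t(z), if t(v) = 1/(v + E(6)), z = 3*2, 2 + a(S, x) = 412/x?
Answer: -44770/6789 ≈ -6.5945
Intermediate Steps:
a(S, x) = -2 + 412/x
z = 6
E(k) = 1/(2*k)
t(v) = 1/(1/12 + v) (t(v) = 1/(v + (1/2)/6) = 1/(v + (1/2)*(1/6)) = 1/(v + 1/12) = 1/(1/12 + v))
a(-607, -93) - t(z) = (-2 + 412/(-93)) - 12/(1 + 12*6) = (-2 + 412*(-1/93)) - 12/(1 + 72) = (-2 - 412/93) - 12/73 = -598/93 - 12/73 = -44770/6789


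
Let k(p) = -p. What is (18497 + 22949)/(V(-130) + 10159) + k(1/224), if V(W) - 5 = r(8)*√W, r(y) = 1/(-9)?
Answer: 3817460881015/937200175072 + 186507*I*√130/4183929353 ≈ 4.0733 + 0.00050826*I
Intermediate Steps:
r(y) = -⅑
V(W) = 5 - √W/9
(18497 + 22949)/(V(-130) + 10159) + k(1/224) = (18497 + 22949)/((5 - I*√130/9) + 10159) - 1/224 = 41446/((5 - I*√130/9) + 10159) - 1*1/224 = 41446/((5 - I*√130/9) + 10159) - 1/224 = 41446/(10164 - I*√130/9) - 1/224 = -1/224 + 41446/(10164 - I*√130/9)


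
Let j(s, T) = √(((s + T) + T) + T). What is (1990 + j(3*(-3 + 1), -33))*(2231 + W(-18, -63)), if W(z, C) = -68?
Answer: 4304370 + 2163*I*√105 ≈ 4.3044e+6 + 22164.0*I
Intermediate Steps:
j(s, T) = √(s + 3*T) (j(s, T) = √(((T + s) + T) + T) = √((s + 2*T) + T) = √(s + 3*T))
(1990 + j(3*(-3 + 1), -33))*(2231 + W(-18, -63)) = (1990 + √(3*(-3 + 1) + 3*(-33)))*(2231 - 68) = (1990 + √(3*(-2) - 99))*2163 = (1990 + √(-6 - 99))*2163 = (1990 + √(-105))*2163 = (1990 + I*√105)*2163 = 4304370 + 2163*I*√105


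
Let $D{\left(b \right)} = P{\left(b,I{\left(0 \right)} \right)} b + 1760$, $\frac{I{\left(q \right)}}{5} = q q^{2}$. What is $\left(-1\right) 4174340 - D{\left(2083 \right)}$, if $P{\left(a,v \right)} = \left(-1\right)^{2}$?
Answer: $-4178183$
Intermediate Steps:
$I{\left(q \right)} = 5 q^{3}$ ($I{\left(q \right)} = 5 q q^{2} = 5 q^{3}$)
$P{\left(a,v \right)} = 1$
$D{\left(b \right)} = 1760 + b$ ($D{\left(b \right)} = 1 b + 1760 = b + 1760 = 1760 + b$)
$\left(-1\right) 4174340 - D{\left(2083 \right)} = \left(-1\right) 4174340 - \left(1760 + 2083\right) = -4174340 - 3843 = -4178183$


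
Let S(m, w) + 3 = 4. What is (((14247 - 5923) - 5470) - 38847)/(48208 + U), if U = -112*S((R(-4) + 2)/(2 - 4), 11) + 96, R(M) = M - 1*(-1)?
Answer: -35993/48192 ≈ -0.74687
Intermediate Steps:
R(M) = 1 + M (R(M) = M + 1 = 1 + M)
S(m, w) = 1 (S(m, w) = -3 + 4 = 1)
U = -16 (U = -112*1 + 96 = -112 + 96 = -16)
(((14247 - 5923) - 5470) - 38847)/(48208 + U) = (((14247 - 5923) - 5470) - 38847)/(48208 - 16) = ((8324 - 5470) - 38847)/48192 = (2854 - 38847)*(1/48192) = -35993*1/48192 = -35993/48192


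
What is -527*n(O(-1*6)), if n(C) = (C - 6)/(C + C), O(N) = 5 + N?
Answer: -3689/2 ≈ -1844.5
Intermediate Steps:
n(C) = (-6 + C)/(2*C) (n(C) = (-6 + C)/((2*C)) = (-6 + C)*(1/(2*C)) = (-6 + C)/(2*C))
-527*n(O(-1*6)) = -527*(-6 + (5 - 1*6))/(2*(5 - 1*6)) = -527*(-6 + (5 - 6))/(2*(5 - 6)) = -527*(-6 - 1)/(2*(-1)) = -527*(-1)*(-7)/2 = -527*7/2 = -3689/2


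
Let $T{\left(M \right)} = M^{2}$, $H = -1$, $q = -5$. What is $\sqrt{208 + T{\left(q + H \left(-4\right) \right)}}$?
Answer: $\sqrt{209} \approx 14.457$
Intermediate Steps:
$\sqrt{208 + T{\left(q + H \left(-4\right) \right)}} = \sqrt{208 + \left(-5 - -4\right)^{2}} = \sqrt{208 + \left(-5 + 4\right)^{2}} = \sqrt{208 + \left(-1\right)^{2}} = \sqrt{208 + 1} = \sqrt{209}$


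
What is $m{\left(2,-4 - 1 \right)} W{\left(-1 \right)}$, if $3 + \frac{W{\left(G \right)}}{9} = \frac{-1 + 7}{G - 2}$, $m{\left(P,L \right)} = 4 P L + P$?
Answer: $1710$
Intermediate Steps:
$m{\left(P,L \right)} = P + 4 L P$ ($m{\left(P,L \right)} = 4 L P + P = P + 4 L P$)
$W{\left(G \right)} = -27 + \frac{54}{-2 + G}$ ($W{\left(G \right)} = -27 + 9 \frac{-1 + 7}{G - 2} = -27 + 9 \frac{6}{-2 + G} = -27 + \frac{54}{-2 + G}$)
$m{\left(2,-4 - 1 \right)} W{\left(-1 \right)} = 2 \left(1 + 4 \left(-4 - 1\right)\right) \frac{27 \left(4 - -1\right)}{-2 - 1} = 2 \left(1 + 4 \left(-5\right)\right) \frac{27 \left(4 + 1\right)}{-3} = 2 \left(1 - 20\right) 27 \left(- \frac{1}{3}\right) 5 = 2 \left(-19\right) \left(-45\right) = \left(-38\right) \left(-45\right) = 1710$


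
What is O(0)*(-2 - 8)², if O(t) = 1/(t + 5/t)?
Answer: 0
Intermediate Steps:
O(0)*(-2 - 8)² = (0/(5 + 0²))*(-2 - 8)² = (0/(5 + 0))*(-10)² = (0/5)*100 = (0*(⅕))*100 = 0*100 = 0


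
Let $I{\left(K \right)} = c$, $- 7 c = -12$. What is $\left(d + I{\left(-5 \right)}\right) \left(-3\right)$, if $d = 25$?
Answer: $- \frac{561}{7} \approx -80.143$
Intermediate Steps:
$c = \frac{12}{7}$ ($c = \left(- \frac{1}{7}\right) \left(-12\right) = \frac{12}{7} \approx 1.7143$)
$I{\left(K \right)} = \frac{12}{7}$
$\left(d + I{\left(-5 \right)}\right) \left(-3\right) = \left(25 + \frac{12}{7}\right) \left(-3\right) = \frac{187}{7} \left(-3\right) = - \frac{561}{7}$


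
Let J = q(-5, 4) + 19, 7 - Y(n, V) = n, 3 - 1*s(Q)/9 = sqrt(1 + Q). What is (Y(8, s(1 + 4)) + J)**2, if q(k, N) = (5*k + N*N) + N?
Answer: 169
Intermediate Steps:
s(Q) = 27 - 9*sqrt(1 + Q)
q(k, N) = N + N**2 + 5*k (q(k, N) = (5*k + N**2) + N = (N**2 + 5*k) + N = N + N**2 + 5*k)
Y(n, V) = 7 - n
J = 14 (J = (4 + 4**2 + 5*(-5)) + 19 = (4 + 16 - 25) + 19 = -5 + 19 = 14)
(Y(8, s(1 + 4)) + J)**2 = ((7 - 1*8) + 14)**2 = ((7 - 8) + 14)**2 = (-1 + 14)**2 = 13**2 = 169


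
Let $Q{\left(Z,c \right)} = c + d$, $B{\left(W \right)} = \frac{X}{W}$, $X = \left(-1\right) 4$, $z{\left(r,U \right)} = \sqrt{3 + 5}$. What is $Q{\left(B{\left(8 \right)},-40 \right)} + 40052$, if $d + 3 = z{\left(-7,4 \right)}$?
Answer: $40009 + 2 \sqrt{2} \approx 40012.0$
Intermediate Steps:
$z{\left(r,U \right)} = 2 \sqrt{2}$ ($z{\left(r,U \right)} = \sqrt{8} = 2 \sqrt{2}$)
$d = -3 + 2 \sqrt{2} \approx -0.17157$
$X = -4$
$B{\left(W \right)} = - \frac{4}{W}$
$Q{\left(Z,c \right)} = -3 + c + 2 \sqrt{2}$ ($Q{\left(Z,c \right)} = c - \left(3 - 2 \sqrt{2}\right) = -3 + c + 2 \sqrt{2}$)
$Q{\left(B{\left(8 \right)},-40 \right)} + 40052 = \left(-3 - 40 + 2 \sqrt{2}\right) + 40052 = \left(-43 + 2 \sqrt{2}\right) + 40052 = 40009 + 2 \sqrt{2}$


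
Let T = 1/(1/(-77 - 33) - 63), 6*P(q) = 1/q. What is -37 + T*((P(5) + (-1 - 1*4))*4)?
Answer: -762785/20793 ≈ -36.685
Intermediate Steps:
P(q) = 1/(6*q)
T = -110/6931 (T = 1/(1/(-110) - 63) = 1/(-1/110 - 63) = 1/(-6931/110) = -110/6931 ≈ -0.015871)
-37 + T*((P(5) + (-1 - 1*4))*4) = -37 - 110*((1/6)/5 + (-1 - 1*4))*4/6931 = -37 - 110*((1/6)*(1/5) + (-1 - 4))*4/6931 = -37 - 110*(1/30 - 5)*4/6931 = -37 - (-1639)*4/20793 = -37 - 110/6931*(-298/15) = -37 + 6556/20793 = -762785/20793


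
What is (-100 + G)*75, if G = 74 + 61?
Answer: 2625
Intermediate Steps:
G = 135
(-100 + G)*75 = (-100 + 135)*75 = 35*75 = 2625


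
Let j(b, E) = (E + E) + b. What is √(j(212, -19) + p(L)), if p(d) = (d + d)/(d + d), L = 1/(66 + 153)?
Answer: 5*√7 ≈ 13.229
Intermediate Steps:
j(b, E) = b + 2*E (j(b, E) = 2*E + b = b + 2*E)
L = 1/219 ≈ 0.0045662
p(d) = 1 (p(d) = (2*d)/((2*d)) = (2*d)*(1/(2*d)) = 1)
√(j(212, -19) + p(L)) = √((212 + 2*(-19)) + 1) = √((212 - 38) + 1) = √(174 + 1) = √175 = 5*√7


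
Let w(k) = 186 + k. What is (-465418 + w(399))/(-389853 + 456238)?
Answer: -464833/66385 ≈ -7.0021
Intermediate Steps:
(-465418 + w(399))/(-389853 + 456238) = (-465418 + (186 + 399))/(-389853 + 456238) = (-465418 + 585)/66385 = -464833*1/66385 = -464833/66385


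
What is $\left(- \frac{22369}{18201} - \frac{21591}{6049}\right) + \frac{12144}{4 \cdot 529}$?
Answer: $\frac{103578044}{110097849} \approx 0.94078$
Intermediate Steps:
$\left(- \frac{22369}{18201} - \frac{21591}{6049}\right) + \frac{12144}{4 \cdot 529} = \left(\left(-22369\right) \frac{1}{18201} - \frac{21591}{6049}\right) + \frac{12144}{2116} = \left(- \frac{22369}{18201} - \frac{21591}{6049}\right) + 12144 \cdot \frac{1}{2116} = - \frac{528287872}{110097849} + \frac{132}{23} = \frac{103578044}{110097849}$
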